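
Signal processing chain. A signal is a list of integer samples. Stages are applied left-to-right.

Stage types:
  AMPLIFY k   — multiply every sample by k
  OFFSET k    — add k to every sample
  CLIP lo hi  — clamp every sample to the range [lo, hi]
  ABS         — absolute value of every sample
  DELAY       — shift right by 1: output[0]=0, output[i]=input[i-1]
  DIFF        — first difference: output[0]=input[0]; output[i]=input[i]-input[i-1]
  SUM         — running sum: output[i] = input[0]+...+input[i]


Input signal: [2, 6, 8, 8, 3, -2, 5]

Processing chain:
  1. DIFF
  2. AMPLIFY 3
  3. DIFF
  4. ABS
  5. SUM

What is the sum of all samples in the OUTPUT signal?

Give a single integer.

Answer: 213

Derivation:
Input: [2, 6, 8, 8, 3, -2, 5]
Stage 1 (DIFF): s[0]=2, 6-2=4, 8-6=2, 8-8=0, 3-8=-5, -2-3=-5, 5--2=7 -> [2, 4, 2, 0, -5, -5, 7]
Stage 2 (AMPLIFY 3): 2*3=6, 4*3=12, 2*3=6, 0*3=0, -5*3=-15, -5*3=-15, 7*3=21 -> [6, 12, 6, 0, -15, -15, 21]
Stage 3 (DIFF): s[0]=6, 12-6=6, 6-12=-6, 0-6=-6, -15-0=-15, -15--15=0, 21--15=36 -> [6, 6, -6, -6, -15, 0, 36]
Stage 4 (ABS): |6|=6, |6|=6, |-6|=6, |-6|=6, |-15|=15, |0|=0, |36|=36 -> [6, 6, 6, 6, 15, 0, 36]
Stage 5 (SUM): sum[0..0]=6, sum[0..1]=12, sum[0..2]=18, sum[0..3]=24, sum[0..4]=39, sum[0..5]=39, sum[0..6]=75 -> [6, 12, 18, 24, 39, 39, 75]
Output sum: 213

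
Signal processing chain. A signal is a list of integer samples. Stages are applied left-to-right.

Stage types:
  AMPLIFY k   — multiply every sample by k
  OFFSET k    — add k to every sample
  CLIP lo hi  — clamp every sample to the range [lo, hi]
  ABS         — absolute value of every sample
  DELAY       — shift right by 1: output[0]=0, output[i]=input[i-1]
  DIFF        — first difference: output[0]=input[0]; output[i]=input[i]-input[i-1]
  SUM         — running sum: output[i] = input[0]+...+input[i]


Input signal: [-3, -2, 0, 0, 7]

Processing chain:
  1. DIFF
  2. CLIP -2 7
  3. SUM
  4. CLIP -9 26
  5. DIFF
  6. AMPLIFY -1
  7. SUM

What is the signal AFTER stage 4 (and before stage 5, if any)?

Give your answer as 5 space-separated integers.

Input: [-3, -2, 0, 0, 7]
Stage 1 (DIFF): s[0]=-3, -2--3=1, 0--2=2, 0-0=0, 7-0=7 -> [-3, 1, 2, 0, 7]
Stage 2 (CLIP -2 7): clip(-3,-2,7)=-2, clip(1,-2,7)=1, clip(2,-2,7)=2, clip(0,-2,7)=0, clip(7,-2,7)=7 -> [-2, 1, 2, 0, 7]
Stage 3 (SUM): sum[0..0]=-2, sum[0..1]=-1, sum[0..2]=1, sum[0..3]=1, sum[0..4]=8 -> [-2, -1, 1, 1, 8]
Stage 4 (CLIP -9 26): clip(-2,-9,26)=-2, clip(-1,-9,26)=-1, clip(1,-9,26)=1, clip(1,-9,26)=1, clip(8,-9,26)=8 -> [-2, -1, 1, 1, 8]

Answer: -2 -1 1 1 8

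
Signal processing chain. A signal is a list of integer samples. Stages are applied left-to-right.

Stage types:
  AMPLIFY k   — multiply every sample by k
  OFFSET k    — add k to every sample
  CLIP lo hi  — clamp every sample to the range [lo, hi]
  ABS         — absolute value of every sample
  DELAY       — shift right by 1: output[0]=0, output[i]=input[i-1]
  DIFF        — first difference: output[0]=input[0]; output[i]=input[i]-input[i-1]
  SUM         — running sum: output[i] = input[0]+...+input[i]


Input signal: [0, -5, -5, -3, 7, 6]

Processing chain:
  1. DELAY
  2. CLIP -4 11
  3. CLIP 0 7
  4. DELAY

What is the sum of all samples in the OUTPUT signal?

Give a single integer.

Input: [0, -5, -5, -3, 7, 6]
Stage 1 (DELAY): [0, 0, -5, -5, -3, 7] = [0, 0, -5, -5, -3, 7] -> [0, 0, -5, -5, -3, 7]
Stage 2 (CLIP -4 11): clip(0,-4,11)=0, clip(0,-4,11)=0, clip(-5,-4,11)=-4, clip(-5,-4,11)=-4, clip(-3,-4,11)=-3, clip(7,-4,11)=7 -> [0, 0, -4, -4, -3, 7]
Stage 3 (CLIP 0 7): clip(0,0,7)=0, clip(0,0,7)=0, clip(-4,0,7)=0, clip(-4,0,7)=0, clip(-3,0,7)=0, clip(7,0,7)=7 -> [0, 0, 0, 0, 0, 7]
Stage 4 (DELAY): [0, 0, 0, 0, 0, 0] = [0, 0, 0, 0, 0, 0] -> [0, 0, 0, 0, 0, 0]
Output sum: 0

Answer: 0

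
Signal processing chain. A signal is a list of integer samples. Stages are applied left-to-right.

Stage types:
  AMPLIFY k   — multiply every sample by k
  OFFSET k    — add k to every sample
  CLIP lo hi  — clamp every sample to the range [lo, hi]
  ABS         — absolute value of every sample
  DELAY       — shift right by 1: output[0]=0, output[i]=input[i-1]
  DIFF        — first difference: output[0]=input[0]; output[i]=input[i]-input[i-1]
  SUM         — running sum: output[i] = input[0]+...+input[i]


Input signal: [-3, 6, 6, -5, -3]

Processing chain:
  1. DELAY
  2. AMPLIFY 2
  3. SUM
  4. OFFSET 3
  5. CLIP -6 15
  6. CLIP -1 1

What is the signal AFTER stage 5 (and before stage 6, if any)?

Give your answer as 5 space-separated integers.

Input: [-3, 6, 6, -5, -3]
Stage 1 (DELAY): [0, -3, 6, 6, -5] = [0, -3, 6, 6, -5] -> [0, -3, 6, 6, -5]
Stage 2 (AMPLIFY 2): 0*2=0, -3*2=-6, 6*2=12, 6*2=12, -5*2=-10 -> [0, -6, 12, 12, -10]
Stage 3 (SUM): sum[0..0]=0, sum[0..1]=-6, sum[0..2]=6, sum[0..3]=18, sum[0..4]=8 -> [0, -6, 6, 18, 8]
Stage 4 (OFFSET 3): 0+3=3, -6+3=-3, 6+3=9, 18+3=21, 8+3=11 -> [3, -3, 9, 21, 11]
Stage 5 (CLIP -6 15): clip(3,-6,15)=3, clip(-3,-6,15)=-3, clip(9,-6,15)=9, clip(21,-6,15)=15, clip(11,-6,15)=11 -> [3, -3, 9, 15, 11]

Answer: 3 -3 9 15 11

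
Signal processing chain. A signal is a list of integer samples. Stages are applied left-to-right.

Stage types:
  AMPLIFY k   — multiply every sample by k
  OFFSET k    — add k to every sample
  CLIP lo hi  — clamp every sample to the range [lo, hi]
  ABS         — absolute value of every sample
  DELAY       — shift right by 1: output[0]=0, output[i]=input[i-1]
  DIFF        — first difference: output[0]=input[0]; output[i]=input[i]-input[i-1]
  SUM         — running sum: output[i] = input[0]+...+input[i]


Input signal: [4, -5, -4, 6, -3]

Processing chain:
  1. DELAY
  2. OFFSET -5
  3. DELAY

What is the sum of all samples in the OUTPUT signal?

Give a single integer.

Answer: -25

Derivation:
Input: [4, -5, -4, 6, -3]
Stage 1 (DELAY): [0, 4, -5, -4, 6] = [0, 4, -5, -4, 6] -> [0, 4, -5, -4, 6]
Stage 2 (OFFSET -5): 0+-5=-5, 4+-5=-1, -5+-5=-10, -4+-5=-9, 6+-5=1 -> [-5, -1, -10, -9, 1]
Stage 3 (DELAY): [0, -5, -1, -10, -9] = [0, -5, -1, -10, -9] -> [0, -5, -1, -10, -9]
Output sum: -25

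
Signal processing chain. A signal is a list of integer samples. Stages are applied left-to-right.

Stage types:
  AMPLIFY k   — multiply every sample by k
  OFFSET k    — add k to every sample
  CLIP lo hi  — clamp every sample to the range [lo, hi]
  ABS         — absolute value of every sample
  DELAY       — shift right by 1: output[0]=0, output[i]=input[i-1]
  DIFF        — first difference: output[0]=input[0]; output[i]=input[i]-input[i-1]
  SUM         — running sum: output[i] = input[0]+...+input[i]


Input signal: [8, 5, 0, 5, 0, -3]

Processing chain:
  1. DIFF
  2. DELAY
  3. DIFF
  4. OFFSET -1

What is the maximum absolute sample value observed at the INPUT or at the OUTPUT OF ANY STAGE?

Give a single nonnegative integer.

Input: [8, 5, 0, 5, 0, -3] (max |s|=8)
Stage 1 (DIFF): s[0]=8, 5-8=-3, 0-5=-5, 5-0=5, 0-5=-5, -3-0=-3 -> [8, -3, -5, 5, -5, -3] (max |s|=8)
Stage 2 (DELAY): [0, 8, -3, -5, 5, -5] = [0, 8, -3, -5, 5, -5] -> [0, 8, -3, -5, 5, -5] (max |s|=8)
Stage 3 (DIFF): s[0]=0, 8-0=8, -3-8=-11, -5--3=-2, 5--5=10, -5-5=-10 -> [0, 8, -11, -2, 10, -10] (max |s|=11)
Stage 4 (OFFSET -1): 0+-1=-1, 8+-1=7, -11+-1=-12, -2+-1=-3, 10+-1=9, -10+-1=-11 -> [-1, 7, -12, -3, 9, -11] (max |s|=12)
Overall max amplitude: 12

Answer: 12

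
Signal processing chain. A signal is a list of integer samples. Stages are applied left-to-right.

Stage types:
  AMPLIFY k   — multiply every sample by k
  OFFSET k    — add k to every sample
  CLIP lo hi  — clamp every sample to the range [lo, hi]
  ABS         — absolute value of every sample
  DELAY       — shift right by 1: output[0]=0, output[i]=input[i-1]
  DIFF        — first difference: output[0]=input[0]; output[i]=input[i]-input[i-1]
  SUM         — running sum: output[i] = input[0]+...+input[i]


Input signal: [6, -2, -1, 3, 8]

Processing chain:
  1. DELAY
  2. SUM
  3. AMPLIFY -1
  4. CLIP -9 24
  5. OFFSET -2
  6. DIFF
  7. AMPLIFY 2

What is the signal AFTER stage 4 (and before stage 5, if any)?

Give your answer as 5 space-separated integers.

Input: [6, -2, -1, 3, 8]
Stage 1 (DELAY): [0, 6, -2, -1, 3] = [0, 6, -2, -1, 3] -> [0, 6, -2, -1, 3]
Stage 2 (SUM): sum[0..0]=0, sum[0..1]=6, sum[0..2]=4, sum[0..3]=3, sum[0..4]=6 -> [0, 6, 4, 3, 6]
Stage 3 (AMPLIFY -1): 0*-1=0, 6*-1=-6, 4*-1=-4, 3*-1=-3, 6*-1=-6 -> [0, -6, -4, -3, -6]
Stage 4 (CLIP -9 24): clip(0,-9,24)=0, clip(-6,-9,24)=-6, clip(-4,-9,24)=-4, clip(-3,-9,24)=-3, clip(-6,-9,24)=-6 -> [0, -6, -4, -3, -6]

Answer: 0 -6 -4 -3 -6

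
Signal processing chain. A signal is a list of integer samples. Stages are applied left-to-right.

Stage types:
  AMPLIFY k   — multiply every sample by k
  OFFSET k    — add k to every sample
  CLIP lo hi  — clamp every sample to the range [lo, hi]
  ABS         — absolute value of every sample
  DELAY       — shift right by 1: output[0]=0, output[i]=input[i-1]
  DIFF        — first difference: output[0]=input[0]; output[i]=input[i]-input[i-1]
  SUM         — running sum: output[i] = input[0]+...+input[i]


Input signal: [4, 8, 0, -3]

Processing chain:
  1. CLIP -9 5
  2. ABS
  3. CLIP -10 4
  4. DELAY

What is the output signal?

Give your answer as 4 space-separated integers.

Input: [4, 8, 0, -3]
Stage 1 (CLIP -9 5): clip(4,-9,5)=4, clip(8,-9,5)=5, clip(0,-9,5)=0, clip(-3,-9,5)=-3 -> [4, 5, 0, -3]
Stage 2 (ABS): |4|=4, |5|=5, |0|=0, |-3|=3 -> [4, 5, 0, 3]
Stage 3 (CLIP -10 4): clip(4,-10,4)=4, clip(5,-10,4)=4, clip(0,-10,4)=0, clip(3,-10,4)=3 -> [4, 4, 0, 3]
Stage 4 (DELAY): [0, 4, 4, 0] = [0, 4, 4, 0] -> [0, 4, 4, 0]

Answer: 0 4 4 0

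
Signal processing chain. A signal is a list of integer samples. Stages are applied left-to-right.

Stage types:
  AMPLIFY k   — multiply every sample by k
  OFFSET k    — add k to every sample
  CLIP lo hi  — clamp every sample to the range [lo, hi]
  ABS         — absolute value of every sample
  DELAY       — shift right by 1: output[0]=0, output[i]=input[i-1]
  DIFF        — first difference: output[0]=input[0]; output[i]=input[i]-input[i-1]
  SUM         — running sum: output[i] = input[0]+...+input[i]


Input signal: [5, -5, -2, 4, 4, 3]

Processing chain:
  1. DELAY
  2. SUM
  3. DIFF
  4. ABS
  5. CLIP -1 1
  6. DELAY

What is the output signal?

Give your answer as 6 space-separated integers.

Answer: 0 0 1 1 1 1

Derivation:
Input: [5, -5, -2, 4, 4, 3]
Stage 1 (DELAY): [0, 5, -5, -2, 4, 4] = [0, 5, -5, -2, 4, 4] -> [0, 5, -5, -2, 4, 4]
Stage 2 (SUM): sum[0..0]=0, sum[0..1]=5, sum[0..2]=0, sum[0..3]=-2, sum[0..4]=2, sum[0..5]=6 -> [0, 5, 0, -2, 2, 6]
Stage 3 (DIFF): s[0]=0, 5-0=5, 0-5=-5, -2-0=-2, 2--2=4, 6-2=4 -> [0, 5, -5, -2, 4, 4]
Stage 4 (ABS): |0|=0, |5|=5, |-5|=5, |-2|=2, |4|=4, |4|=4 -> [0, 5, 5, 2, 4, 4]
Stage 5 (CLIP -1 1): clip(0,-1,1)=0, clip(5,-1,1)=1, clip(5,-1,1)=1, clip(2,-1,1)=1, clip(4,-1,1)=1, clip(4,-1,1)=1 -> [0, 1, 1, 1, 1, 1]
Stage 6 (DELAY): [0, 0, 1, 1, 1, 1] = [0, 0, 1, 1, 1, 1] -> [0, 0, 1, 1, 1, 1]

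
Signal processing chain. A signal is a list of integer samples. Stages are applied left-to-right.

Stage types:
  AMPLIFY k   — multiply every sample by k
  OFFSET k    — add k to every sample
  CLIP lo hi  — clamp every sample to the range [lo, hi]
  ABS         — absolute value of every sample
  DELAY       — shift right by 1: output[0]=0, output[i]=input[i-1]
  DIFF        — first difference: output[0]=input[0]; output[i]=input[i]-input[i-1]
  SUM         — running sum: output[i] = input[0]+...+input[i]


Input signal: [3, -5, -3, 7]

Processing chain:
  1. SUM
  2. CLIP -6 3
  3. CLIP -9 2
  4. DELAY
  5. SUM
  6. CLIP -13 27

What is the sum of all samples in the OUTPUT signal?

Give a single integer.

Answer: -3

Derivation:
Input: [3, -5, -3, 7]
Stage 1 (SUM): sum[0..0]=3, sum[0..1]=-2, sum[0..2]=-5, sum[0..3]=2 -> [3, -2, -5, 2]
Stage 2 (CLIP -6 3): clip(3,-6,3)=3, clip(-2,-6,3)=-2, clip(-5,-6,3)=-5, clip(2,-6,3)=2 -> [3, -2, -5, 2]
Stage 3 (CLIP -9 2): clip(3,-9,2)=2, clip(-2,-9,2)=-2, clip(-5,-9,2)=-5, clip(2,-9,2)=2 -> [2, -2, -5, 2]
Stage 4 (DELAY): [0, 2, -2, -5] = [0, 2, -2, -5] -> [0, 2, -2, -5]
Stage 5 (SUM): sum[0..0]=0, sum[0..1]=2, sum[0..2]=0, sum[0..3]=-5 -> [0, 2, 0, -5]
Stage 6 (CLIP -13 27): clip(0,-13,27)=0, clip(2,-13,27)=2, clip(0,-13,27)=0, clip(-5,-13,27)=-5 -> [0, 2, 0, -5]
Output sum: -3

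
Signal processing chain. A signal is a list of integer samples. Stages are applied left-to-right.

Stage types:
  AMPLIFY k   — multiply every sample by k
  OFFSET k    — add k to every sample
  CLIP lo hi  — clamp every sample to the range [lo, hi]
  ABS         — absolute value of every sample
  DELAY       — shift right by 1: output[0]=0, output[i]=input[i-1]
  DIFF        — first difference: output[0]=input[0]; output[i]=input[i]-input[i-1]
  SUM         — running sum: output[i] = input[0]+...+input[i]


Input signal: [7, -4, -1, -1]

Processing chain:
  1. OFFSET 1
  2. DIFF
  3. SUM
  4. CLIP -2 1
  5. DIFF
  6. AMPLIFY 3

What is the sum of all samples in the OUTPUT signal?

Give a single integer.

Answer: 0

Derivation:
Input: [7, -4, -1, -1]
Stage 1 (OFFSET 1): 7+1=8, -4+1=-3, -1+1=0, -1+1=0 -> [8, -3, 0, 0]
Stage 2 (DIFF): s[0]=8, -3-8=-11, 0--3=3, 0-0=0 -> [8, -11, 3, 0]
Stage 3 (SUM): sum[0..0]=8, sum[0..1]=-3, sum[0..2]=0, sum[0..3]=0 -> [8, -3, 0, 0]
Stage 4 (CLIP -2 1): clip(8,-2,1)=1, clip(-3,-2,1)=-2, clip(0,-2,1)=0, clip(0,-2,1)=0 -> [1, -2, 0, 0]
Stage 5 (DIFF): s[0]=1, -2-1=-3, 0--2=2, 0-0=0 -> [1, -3, 2, 0]
Stage 6 (AMPLIFY 3): 1*3=3, -3*3=-9, 2*3=6, 0*3=0 -> [3, -9, 6, 0]
Output sum: 0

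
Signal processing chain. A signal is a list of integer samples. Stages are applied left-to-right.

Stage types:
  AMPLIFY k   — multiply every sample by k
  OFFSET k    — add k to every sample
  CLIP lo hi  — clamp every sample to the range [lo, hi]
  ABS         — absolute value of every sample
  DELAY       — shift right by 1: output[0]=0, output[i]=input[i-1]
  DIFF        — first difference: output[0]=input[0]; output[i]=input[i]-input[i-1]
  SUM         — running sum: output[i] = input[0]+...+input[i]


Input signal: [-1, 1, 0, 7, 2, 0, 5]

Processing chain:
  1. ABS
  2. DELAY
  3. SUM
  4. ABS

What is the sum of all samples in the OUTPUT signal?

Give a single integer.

Answer: 36

Derivation:
Input: [-1, 1, 0, 7, 2, 0, 5]
Stage 1 (ABS): |-1|=1, |1|=1, |0|=0, |7|=7, |2|=2, |0|=0, |5|=5 -> [1, 1, 0, 7, 2, 0, 5]
Stage 2 (DELAY): [0, 1, 1, 0, 7, 2, 0] = [0, 1, 1, 0, 7, 2, 0] -> [0, 1, 1, 0, 7, 2, 0]
Stage 3 (SUM): sum[0..0]=0, sum[0..1]=1, sum[0..2]=2, sum[0..3]=2, sum[0..4]=9, sum[0..5]=11, sum[0..6]=11 -> [0, 1, 2, 2, 9, 11, 11]
Stage 4 (ABS): |0|=0, |1|=1, |2|=2, |2|=2, |9|=9, |11|=11, |11|=11 -> [0, 1, 2, 2, 9, 11, 11]
Output sum: 36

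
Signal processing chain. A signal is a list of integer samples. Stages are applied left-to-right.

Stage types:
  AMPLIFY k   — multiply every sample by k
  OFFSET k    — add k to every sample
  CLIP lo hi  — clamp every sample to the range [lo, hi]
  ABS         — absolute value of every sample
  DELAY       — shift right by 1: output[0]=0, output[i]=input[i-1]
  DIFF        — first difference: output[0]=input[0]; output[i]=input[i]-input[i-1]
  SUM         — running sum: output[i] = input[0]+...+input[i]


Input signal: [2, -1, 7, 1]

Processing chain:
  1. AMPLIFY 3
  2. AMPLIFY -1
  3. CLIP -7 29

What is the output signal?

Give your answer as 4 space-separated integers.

Answer: -6 3 -7 -3

Derivation:
Input: [2, -1, 7, 1]
Stage 1 (AMPLIFY 3): 2*3=6, -1*3=-3, 7*3=21, 1*3=3 -> [6, -3, 21, 3]
Stage 2 (AMPLIFY -1): 6*-1=-6, -3*-1=3, 21*-1=-21, 3*-1=-3 -> [-6, 3, -21, -3]
Stage 3 (CLIP -7 29): clip(-6,-7,29)=-6, clip(3,-7,29)=3, clip(-21,-7,29)=-7, clip(-3,-7,29)=-3 -> [-6, 3, -7, -3]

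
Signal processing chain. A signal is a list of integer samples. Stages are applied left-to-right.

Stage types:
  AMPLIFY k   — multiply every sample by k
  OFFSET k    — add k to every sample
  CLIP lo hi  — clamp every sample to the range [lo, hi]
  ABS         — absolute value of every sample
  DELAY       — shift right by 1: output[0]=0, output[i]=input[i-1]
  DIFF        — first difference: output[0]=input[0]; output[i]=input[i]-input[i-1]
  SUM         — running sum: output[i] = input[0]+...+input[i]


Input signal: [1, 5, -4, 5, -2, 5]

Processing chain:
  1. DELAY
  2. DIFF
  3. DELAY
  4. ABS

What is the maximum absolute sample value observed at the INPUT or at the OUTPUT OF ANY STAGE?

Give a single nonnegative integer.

Input: [1, 5, -4, 5, -2, 5] (max |s|=5)
Stage 1 (DELAY): [0, 1, 5, -4, 5, -2] = [0, 1, 5, -4, 5, -2] -> [0, 1, 5, -4, 5, -2] (max |s|=5)
Stage 2 (DIFF): s[0]=0, 1-0=1, 5-1=4, -4-5=-9, 5--4=9, -2-5=-7 -> [0, 1, 4, -9, 9, -7] (max |s|=9)
Stage 3 (DELAY): [0, 0, 1, 4, -9, 9] = [0, 0, 1, 4, -9, 9] -> [0, 0, 1, 4, -9, 9] (max |s|=9)
Stage 4 (ABS): |0|=0, |0|=0, |1|=1, |4|=4, |-9|=9, |9|=9 -> [0, 0, 1, 4, 9, 9] (max |s|=9)
Overall max amplitude: 9

Answer: 9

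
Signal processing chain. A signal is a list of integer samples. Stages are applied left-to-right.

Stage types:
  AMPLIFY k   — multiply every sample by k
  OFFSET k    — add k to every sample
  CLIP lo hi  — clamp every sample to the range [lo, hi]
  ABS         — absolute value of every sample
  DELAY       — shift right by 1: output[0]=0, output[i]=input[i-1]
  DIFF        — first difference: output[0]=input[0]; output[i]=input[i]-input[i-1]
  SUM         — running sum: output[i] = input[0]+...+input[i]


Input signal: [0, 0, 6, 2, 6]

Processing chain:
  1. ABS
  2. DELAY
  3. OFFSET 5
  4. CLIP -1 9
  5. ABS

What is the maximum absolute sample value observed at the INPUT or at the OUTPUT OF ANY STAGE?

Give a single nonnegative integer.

Answer: 11

Derivation:
Input: [0, 0, 6, 2, 6] (max |s|=6)
Stage 1 (ABS): |0|=0, |0|=0, |6|=6, |2|=2, |6|=6 -> [0, 0, 6, 2, 6] (max |s|=6)
Stage 2 (DELAY): [0, 0, 0, 6, 2] = [0, 0, 0, 6, 2] -> [0, 0, 0, 6, 2] (max |s|=6)
Stage 3 (OFFSET 5): 0+5=5, 0+5=5, 0+5=5, 6+5=11, 2+5=7 -> [5, 5, 5, 11, 7] (max |s|=11)
Stage 4 (CLIP -1 9): clip(5,-1,9)=5, clip(5,-1,9)=5, clip(5,-1,9)=5, clip(11,-1,9)=9, clip(7,-1,9)=7 -> [5, 5, 5, 9, 7] (max |s|=9)
Stage 5 (ABS): |5|=5, |5|=5, |5|=5, |9|=9, |7|=7 -> [5, 5, 5, 9, 7] (max |s|=9)
Overall max amplitude: 11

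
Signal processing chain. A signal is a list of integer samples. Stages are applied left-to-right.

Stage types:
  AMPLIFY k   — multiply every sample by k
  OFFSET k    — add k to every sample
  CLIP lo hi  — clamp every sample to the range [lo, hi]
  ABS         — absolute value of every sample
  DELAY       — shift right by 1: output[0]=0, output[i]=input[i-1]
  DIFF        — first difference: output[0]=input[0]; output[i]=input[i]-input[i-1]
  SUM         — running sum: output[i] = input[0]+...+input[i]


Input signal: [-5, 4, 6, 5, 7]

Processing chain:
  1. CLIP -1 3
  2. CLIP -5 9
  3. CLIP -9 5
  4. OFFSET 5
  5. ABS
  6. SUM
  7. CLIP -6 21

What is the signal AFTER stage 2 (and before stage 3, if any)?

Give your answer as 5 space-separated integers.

Answer: -1 3 3 3 3

Derivation:
Input: [-5, 4, 6, 5, 7]
Stage 1 (CLIP -1 3): clip(-5,-1,3)=-1, clip(4,-1,3)=3, clip(6,-1,3)=3, clip(5,-1,3)=3, clip(7,-1,3)=3 -> [-1, 3, 3, 3, 3]
Stage 2 (CLIP -5 9): clip(-1,-5,9)=-1, clip(3,-5,9)=3, clip(3,-5,9)=3, clip(3,-5,9)=3, clip(3,-5,9)=3 -> [-1, 3, 3, 3, 3]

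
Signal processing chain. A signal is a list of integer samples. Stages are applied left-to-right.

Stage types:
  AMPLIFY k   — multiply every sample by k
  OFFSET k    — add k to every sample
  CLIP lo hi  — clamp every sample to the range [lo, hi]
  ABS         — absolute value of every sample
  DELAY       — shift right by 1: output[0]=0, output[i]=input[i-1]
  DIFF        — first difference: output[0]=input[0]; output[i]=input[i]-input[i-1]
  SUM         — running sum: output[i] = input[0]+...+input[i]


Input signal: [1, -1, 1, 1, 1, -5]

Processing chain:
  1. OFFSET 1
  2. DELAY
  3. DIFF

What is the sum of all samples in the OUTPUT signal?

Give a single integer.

Answer: 2

Derivation:
Input: [1, -1, 1, 1, 1, -5]
Stage 1 (OFFSET 1): 1+1=2, -1+1=0, 1+1=2, 1+1=2, 1+1=2, -5+1=-4 -> [2, 0, 2, 2, 2, -4]
Stage 2 (DELAY): [0, 2, 0, 2, 2, 2] = [0, 2, 0, 2, 2, 2] -> [0, 2, 0, 2, 2, 2]
Stage 3 (DIFF): s[0]=0, 2-0=2, 0-2=-2, 2-0=2, 2-2=0, 2-2=0 -> [0, 2, -2, 2, 0, 0]
Output sum: 2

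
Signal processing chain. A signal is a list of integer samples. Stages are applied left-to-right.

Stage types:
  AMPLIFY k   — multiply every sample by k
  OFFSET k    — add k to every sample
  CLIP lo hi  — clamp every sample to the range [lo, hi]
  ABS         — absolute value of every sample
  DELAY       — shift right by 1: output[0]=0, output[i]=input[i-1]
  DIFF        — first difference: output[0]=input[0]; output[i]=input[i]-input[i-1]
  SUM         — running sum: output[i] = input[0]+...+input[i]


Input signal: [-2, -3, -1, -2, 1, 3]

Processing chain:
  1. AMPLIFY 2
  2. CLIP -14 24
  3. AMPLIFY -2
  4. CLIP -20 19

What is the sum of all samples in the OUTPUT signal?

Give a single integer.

Input: [-2, -3, -1, -2, 1, 3]
Stage 1 (AMPLIFY 2): -2*2=-4, -3*2=-6, -1*2=-2, -2*2=-4, 1*2=2, 3*2=6 -> [-4, -6, -2, -4, 2, 6]
Stage 2 (CLIP -14 24): clip(-4,-14,24)=-4, clip(-6,-14,24)=-6, clip(-2,-14,24)=-2, clip(-4,-14,24)=-4, clip(2,-14,24)=2, clip(6,-14,24)=6 -> [-4, -6, -2, -4, 2, 6]
Stage 3 (AMPLIFY -2): -4*-2=8, -6*-2=12, -2*-2=4, -4*-2=8, 2*-2=-4, 6*-2=-12 -> [8, 12, 4, 8, -4, -12]
Stage 4 (CLIP -20 19): clip(8,-20,19)=8, clip(12,-20,19)=12, clip(4,-20,19)=4, clip(8,-20,19)=8, clip(-4,-20,19)=-4, clip(-12,-20,19)=-12 -> [8, 12, 4, 8, -4, -12]
Output sum: 16

Answer: 16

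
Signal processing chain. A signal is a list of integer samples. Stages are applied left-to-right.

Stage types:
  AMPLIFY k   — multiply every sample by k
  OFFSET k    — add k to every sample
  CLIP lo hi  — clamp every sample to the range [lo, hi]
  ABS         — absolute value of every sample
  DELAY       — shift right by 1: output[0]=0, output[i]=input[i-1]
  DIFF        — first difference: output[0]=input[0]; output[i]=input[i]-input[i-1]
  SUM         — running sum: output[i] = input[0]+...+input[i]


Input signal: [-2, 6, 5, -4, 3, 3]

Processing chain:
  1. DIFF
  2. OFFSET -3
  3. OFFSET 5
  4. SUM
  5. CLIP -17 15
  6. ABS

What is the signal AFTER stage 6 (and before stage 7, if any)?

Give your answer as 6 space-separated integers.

Input: [-2, 6, 5, -4, 3, 3]
Stage 1 (DIFF): s[0]=-2, 6--2=8, 5-6=-1, -4-5=-9, 3--4=7, 3-3=0 -> [-2, 8, -1, -9, 7, 0]
Stage 2 (OFFSET -3): -2+-3=-5, 8+-3=5, -1+-3=-4, -9+-3=-12, 7+-3=4, 0+-3=-3 -> [-5, 5, -4, -12, 4, -3]
Stage 3 (OFFSET 5): -5+5=0, 5+5=10, -4+5=1, -12+5=-7, 4+5=9, -3+5=2 -> [0, 10, 1, -7, 9, 2]
Stage 4 (SUM): sum[0..0]=0, sum[0..1]=10, sum[0..2]=11, sum[0..3]=4, sum[0..4]=13, sum[0..5]=15 -> [0, 10, 11, 4, 13, 15]
Stage 5 (CLIP -17 15): clip(0,-17,15)=0, clip(10,-17,15)=10, clip(11,-17,15)=11, clip(4,-17,15)=4, clip(13,-17,15)=13, clip(15,-17,15)=15 -> [0, 10, 11, 4, 13, 15]
Stage 6 (ABS): |0|=0, |10|=10, |11|=11, |4|=4, |13|=13, |15|=15 -> [0, 10, 11, 4, 13, 15]

Answer: 0 10 11 4 13 15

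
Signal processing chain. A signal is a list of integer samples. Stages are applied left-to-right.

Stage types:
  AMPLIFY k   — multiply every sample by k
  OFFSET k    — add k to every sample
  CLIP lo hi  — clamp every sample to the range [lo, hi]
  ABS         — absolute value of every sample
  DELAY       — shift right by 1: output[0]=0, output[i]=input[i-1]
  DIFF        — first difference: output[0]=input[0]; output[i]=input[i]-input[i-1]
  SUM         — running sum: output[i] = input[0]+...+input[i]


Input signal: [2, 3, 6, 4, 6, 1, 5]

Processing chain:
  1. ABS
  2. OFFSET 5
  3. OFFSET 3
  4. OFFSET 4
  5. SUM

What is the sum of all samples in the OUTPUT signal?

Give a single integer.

Answer: 439

Derivation:
Input: [2, 3, 6, 4, 6, 1, 5]
Stage 1 (ABS): |2|=2, |3|=3, |6|=6, |4|=4, |6|=6, |1|=1, |5|=5 -> [2, 3, 6, 4, 6, 1, 5]
Stage 2 (OFFSET 5): 2+5=7, 3+5=8, 6+5=11, 4+5=9, 6+5=11, 1+5=6, 5+5=10 -> [7, 8, 11, 9, 11, 6, 10]
Stage 3 (OFFSET 3): 7+3=10, 8+3=11, 11+3=14, 9+3=12, 11+3=14, 6+3=9, 10+3=13 -> [10, 11, 14, 12, 14, 9, 13]
Stage 4 (OFFSET 4): 10+4=14, 11+4=15, 14+4=18, 12+4=16, 14+4=18, 9+4=13, 13+4=17 -> [14, 15, 18, 16, 18, 13, 17]
Stage 5 (SUM): sum[0..0]=14, sum[0..1]=29, sum[0..2]=47, sum[0..3]=63, sum[0..4]=81, sum[0..5]=94, sum[0..6]=111 -> [14, 29, 47, 63, 81, 94, 111]
Output sum: 439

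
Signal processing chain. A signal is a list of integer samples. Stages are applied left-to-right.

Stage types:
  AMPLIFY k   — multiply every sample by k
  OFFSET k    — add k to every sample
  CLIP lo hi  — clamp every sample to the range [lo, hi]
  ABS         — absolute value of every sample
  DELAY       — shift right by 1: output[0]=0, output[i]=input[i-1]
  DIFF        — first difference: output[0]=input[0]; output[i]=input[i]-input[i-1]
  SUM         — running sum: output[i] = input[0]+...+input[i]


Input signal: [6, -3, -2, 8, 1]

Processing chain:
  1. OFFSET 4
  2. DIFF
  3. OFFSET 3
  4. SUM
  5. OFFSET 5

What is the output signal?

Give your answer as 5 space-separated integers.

Answer: 18 12 16 29 25

Derivation:
Input: [6, -3, -2, 8, 1]
Stage 1 (OFFSET 4): 6+4=10, -3+4=1, -2+4=2, 8+4=12, 1+4=5 -> [10, 1, 2, 12, 5]
Stage 2 (DIFF): s[0]=10, 1-10=-9, 2-1=1, 12-2=10, 5-12=-7 -> [10, -9, 1, 10, -7]
Stage 3 (OFFSET 3): 10+3=13, -9+3=-6, 1+3=4, 10+3=13, -7+3=-4 -> [13, -6, 4, 13, -4]
Stage 4 (SUM): sum[0..0]=13, sum[0..1]=7, sum[0..2]=11, sum[0..3]=24, sum[0..4]=20 -> [13, 7, 11, 24, 20]
Stage 5 (OFFSET 5): 13+5=18, 7+5=12, 11+5=16, 24+5=29, 20+5=25 -> [18, 12, 16, 29, 25]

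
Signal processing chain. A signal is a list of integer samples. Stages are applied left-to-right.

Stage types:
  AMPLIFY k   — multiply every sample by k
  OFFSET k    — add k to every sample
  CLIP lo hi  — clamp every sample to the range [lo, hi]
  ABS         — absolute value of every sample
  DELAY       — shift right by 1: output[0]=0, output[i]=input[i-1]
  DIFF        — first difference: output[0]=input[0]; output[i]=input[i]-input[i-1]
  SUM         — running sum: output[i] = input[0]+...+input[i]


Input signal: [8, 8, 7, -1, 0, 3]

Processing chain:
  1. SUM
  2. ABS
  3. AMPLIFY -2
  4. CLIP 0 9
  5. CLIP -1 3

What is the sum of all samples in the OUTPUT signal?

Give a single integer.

Input: [8, 8, 7, -1, 0, 3]
Stage 1 (SUM): sum[0..0]=8, sum[0..1]=16, sum[0..2]=23, sum[0..3]=22, sum[0..4]=22, sum[0..5]=25 -> [8, 16, 23, 22, 22, 25]
Stage 2 (ABS): |8|=8, |16|=16, |23|=23, |22|=22, |22|=22, |25|=25 -> [8, 16, 23, 22, 22, 25]
Stage 3 (AMPLIFY -2): 8*-2=-16, 16*-2=-32, 23*-2=-46, 22*-2=-44, 22*-2=-44, 25*-2=-50 -> [-16, -32, -46, -44, -44, -50]
Stage 4 (CLIP 0 9): clip(-16,0,9)=0, clip(-32,0,9)=0, clip(-46,0,9)=0, clip(-44,0,9)=0, clip(-44,0,9)=0, clip(-50,0,9)=0 -> [0, 0, 0, 0, 0, 0]
Stage 5 (CLIP -1 3): clip(0,-1,3)=0, clip(0,-1,3)=0, clip(0,-1,3)=0, clip(0,-1,3)=0, clip(0,-1,3)=0, clip(0,-1,3)=0 -> [0, 0, 0, 0, 0, 0]
Output sum: 0

Answer: 0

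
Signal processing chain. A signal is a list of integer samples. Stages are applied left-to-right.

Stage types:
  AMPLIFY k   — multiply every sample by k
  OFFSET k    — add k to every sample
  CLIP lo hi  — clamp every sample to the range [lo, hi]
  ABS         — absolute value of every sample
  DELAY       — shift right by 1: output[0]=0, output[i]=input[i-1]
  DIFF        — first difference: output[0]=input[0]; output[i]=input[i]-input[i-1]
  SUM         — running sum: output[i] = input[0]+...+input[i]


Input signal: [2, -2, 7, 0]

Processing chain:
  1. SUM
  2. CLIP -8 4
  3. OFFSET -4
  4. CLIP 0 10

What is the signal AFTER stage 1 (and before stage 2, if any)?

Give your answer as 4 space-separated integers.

Answer: 2 0 7 7

Derivation:
Input: [2, -2, 7, 0]
Stage 1 (SUM): sum[0..0]=2, sum[0..1]=0, sum[0..2]=7, sum[0..3]=7 -> [2, 0, 7, 7]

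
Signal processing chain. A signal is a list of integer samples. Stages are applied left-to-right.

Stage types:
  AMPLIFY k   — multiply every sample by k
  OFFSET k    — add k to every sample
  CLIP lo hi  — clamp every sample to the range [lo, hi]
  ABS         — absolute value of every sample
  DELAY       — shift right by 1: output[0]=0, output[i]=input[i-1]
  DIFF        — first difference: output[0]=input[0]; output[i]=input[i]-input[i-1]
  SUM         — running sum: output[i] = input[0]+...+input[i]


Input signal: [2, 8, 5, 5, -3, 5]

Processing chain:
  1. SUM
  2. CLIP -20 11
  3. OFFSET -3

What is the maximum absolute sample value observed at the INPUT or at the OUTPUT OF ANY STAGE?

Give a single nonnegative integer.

Answer: 22

Derivation:
Input: [2, 8, 5, 5, -3, 5] (max |s|=8)
Stage 1 (SUM): sum[0..0]=2, sum[0..1]=10, sum[0..2]=15, sum[0..3]=20, sum[0..4]=17, sum[0..5]=22 -> [2, 10, 15, 20, 17, 22] (max |s|=22)
Stage 2 (CLIP -20 11): clip(2,-20,11)=2, clip(10,-20,11)=10, clip(15,-20,11)=11, clip(20,-20,11)=11, clip(17,-20,11)=11, clip(22,-20,11)=11 -> [2, 10, 11, 11, 11, 11] (max |s|=11)
Stage 3 (OFFSET -3): 2+-3=-1, 10+-3=7, 11+-3=8, 11+-3=8, 11+-3=8, 11+-3=8 -> [-1, 7, 8, 8, 8, 8] (max |s|=8)
Overall max amplitude: 22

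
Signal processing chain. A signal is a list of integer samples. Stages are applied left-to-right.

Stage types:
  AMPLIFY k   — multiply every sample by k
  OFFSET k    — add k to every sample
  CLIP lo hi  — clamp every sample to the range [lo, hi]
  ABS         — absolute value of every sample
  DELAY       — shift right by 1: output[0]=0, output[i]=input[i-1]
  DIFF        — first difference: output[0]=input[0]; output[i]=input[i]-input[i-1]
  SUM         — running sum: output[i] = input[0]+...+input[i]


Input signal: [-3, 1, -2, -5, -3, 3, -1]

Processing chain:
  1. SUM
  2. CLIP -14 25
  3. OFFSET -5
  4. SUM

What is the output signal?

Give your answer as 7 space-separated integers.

Answer: -8 -15 -24 -38 -55 -69 -84

Derivation:
Input: [-3, 1, -2, -5, -3, 3, -1]
Stage 1 (SUM): sum[0..0]=-3, sum[0..1]=-2, sum[0..2]=-4, sum[0..3]=-9, sum[0..4]=-12, sum[0..5]=-9, sum[0..6]=-10 -> [-3, -2, -4, -9, -12, -9, -10]
Stage 2 (CLIP -14 25): clip(-3,-14,25)=-3, clip(-2,-14,25)=-2, clip(-4,-14,25)=-4, clip(-9,-14,25)=-9, clip(-12,-14,25)=-12, clip(-9,-14,25)=-9, clip(-10,-14,25)=-10 -> [-3, -2, -4, -9, -12, -9, -10]
Stage 3 (OFFSET -5): -3+-5=-8, -2+-5=-7, -4+-5=-9, -9+-5=-14, -12+-5=-17, -9+-5=-14, -10+-5=-15 -> [-8, -7, -9, -14, -17, -14, -15]
Stage 4 (SUM): sum[0..0]=-8, sum[0..1]=-15, sum[0..2]=-24, sum[0..3]=-38, sum[0..4]=-55, sum[0..5]=-69, sum[0..6]=-84 -> [-8, -15, -24, -38, -55, -69, -84]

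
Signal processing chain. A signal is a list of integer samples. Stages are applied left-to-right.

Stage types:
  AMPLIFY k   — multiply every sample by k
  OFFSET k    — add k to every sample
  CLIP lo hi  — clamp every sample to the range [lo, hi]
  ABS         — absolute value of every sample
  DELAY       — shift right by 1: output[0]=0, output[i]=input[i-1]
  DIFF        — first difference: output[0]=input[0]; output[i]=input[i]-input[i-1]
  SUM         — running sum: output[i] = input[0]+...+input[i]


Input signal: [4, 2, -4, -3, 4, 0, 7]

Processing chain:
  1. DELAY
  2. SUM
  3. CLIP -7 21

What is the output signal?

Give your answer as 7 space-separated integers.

Answer: 0 4 6 2 -1 3 3

Derivation:
Input: [4, 2, -4, -3, 4, 0, 7]
Stage 1 (DELAY): [0, 4, 2, -4, -3, 4, 0] = [0, 4, 2, -4, -3, 4, 0] -> [0, 4, 2, -4, -3, 4, 0]
Stage 2 (SUM): sum[0..0]=0, sum[0..1]=4, sum[0..2]=6, sum[0..3]=2, sum[0..4]=-1, sum[0..5]=3, sum[0..6]=3 -> [0, 4, 6, 2, -1, 3, 3]
Stage 3 (CLIP -7 21): clip(0,-7,21)=0, clip(4,-7,21)=4, clip(6,-7,21)=6, clip(2,-7,21)=2, clip(-1,-7,21)=-1, clip(3,-7,21)=3, clip(3,-7,21)=3 -> [0, 4, 6, 2, -1, 3, 3]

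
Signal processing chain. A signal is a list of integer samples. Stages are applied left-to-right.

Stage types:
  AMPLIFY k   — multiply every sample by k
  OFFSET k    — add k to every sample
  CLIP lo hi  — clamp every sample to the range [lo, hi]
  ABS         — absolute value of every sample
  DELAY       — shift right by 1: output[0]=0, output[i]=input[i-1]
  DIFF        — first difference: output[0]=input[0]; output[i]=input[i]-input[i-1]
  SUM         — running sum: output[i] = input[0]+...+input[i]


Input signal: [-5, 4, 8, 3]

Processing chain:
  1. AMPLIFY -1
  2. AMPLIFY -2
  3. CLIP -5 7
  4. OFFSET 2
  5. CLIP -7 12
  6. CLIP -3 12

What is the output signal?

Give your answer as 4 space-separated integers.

Input: [-5, 4, 8, 3]
Stage 1 (AMPLIFY -1): -5*-1=5, 4*-1=-4, 8*-1=-8, 3*-1=-3 -> [5, -4, -8, -3]
Stage 2 (AMPLIFY -2): 5*-2=-10, -4*-2=8, -8*-2=16, -3*-2=6 -> [-10, 8, 16, 6]
Stage 3 (CLIP -5 7): clip(-10,-5,7)=-5, clip(8,-5,7)=7, clip(16,-5,7)=7, clip(6,-5,7)=6 -> [-5, 7, 7, 6]
Stage 4 (OFFSET 2): -5+2=-3, 7+2=9, 7+2=9, 6+2=8 -> [-3, 9, 9, 8]
Stage 5 (CLIP -7 12): clip(-3,-7,12)=-3, clip(9,-7,12)=9, clip(9,-7,12)=9, clip(8,-7,12)=8 -> [-3, 9, 9, 8]
Stage 6 (CLIP -3 12): clip(-3,-3,12)=-3, clip(9,-3,12)=9, clip(9,-3,12)=9, clip(8,-3,12)=8 -> [-3, 9, 9, 8]

Answer: -3 9 9 8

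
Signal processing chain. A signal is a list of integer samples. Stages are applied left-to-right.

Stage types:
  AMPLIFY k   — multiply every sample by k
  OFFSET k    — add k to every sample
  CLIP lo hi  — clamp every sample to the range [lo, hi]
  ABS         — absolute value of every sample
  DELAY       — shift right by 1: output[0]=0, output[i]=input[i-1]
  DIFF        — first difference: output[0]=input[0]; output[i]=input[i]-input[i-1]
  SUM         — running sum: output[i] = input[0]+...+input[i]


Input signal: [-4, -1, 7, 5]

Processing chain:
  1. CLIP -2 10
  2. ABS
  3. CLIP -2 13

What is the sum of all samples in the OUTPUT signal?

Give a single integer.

Answer: 15

Derivation:
Input: [-4, -1, 7, 5]
Stage 1 (CLIP -2 10): clip(-4,-2,10)=-2, clip(-1,-2,10)=-1, clip(7,-2,10)=7, clip(5,-2,10)=5 -> [-2, -1, 7, 5]
Stage 2 (ABS): |-2|=2, |-1|=1, |7|=7, |5|=5 -> [2, 1, 7, 5]
Stage 3 (CLIP -2 13): clip(2,-2,13)=2, clip(1,-2,13)=1, clip(7,-2,13)=7, clip(5,-2,13)=5 -> [2, 1, 7, 5]
Output sum: 15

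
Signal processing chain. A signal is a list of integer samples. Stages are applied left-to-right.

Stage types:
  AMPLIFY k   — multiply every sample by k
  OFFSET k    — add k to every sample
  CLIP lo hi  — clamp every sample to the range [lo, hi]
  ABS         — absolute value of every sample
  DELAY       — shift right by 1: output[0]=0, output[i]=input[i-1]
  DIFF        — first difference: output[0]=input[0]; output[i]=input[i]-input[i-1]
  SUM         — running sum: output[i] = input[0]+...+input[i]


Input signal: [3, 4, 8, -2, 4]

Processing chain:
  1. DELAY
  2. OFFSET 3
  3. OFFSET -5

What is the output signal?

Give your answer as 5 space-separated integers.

Input: [3, 4, 8, -2, 4]
Stage 1 (DELAY): [0, 3, 4, 8, -2] = [0, 3, 4, 8, -2] -> [0, 3, 4, 8, -2]
Stage 2 (OFFSET 3): 0+3=3, 3+3=6, 4+3=7, 8+3=11, -2+3=1 -> [3, 6, 7, 11, 1]
Stage 3 (OFFSET -5): 3+-5=-2, 6+-5=1, 7+-5=2, 11+-5=6, 1+-5=-4 -> [-2, 1, 2, 6, -4]

Answer: -2 1 2 6 -4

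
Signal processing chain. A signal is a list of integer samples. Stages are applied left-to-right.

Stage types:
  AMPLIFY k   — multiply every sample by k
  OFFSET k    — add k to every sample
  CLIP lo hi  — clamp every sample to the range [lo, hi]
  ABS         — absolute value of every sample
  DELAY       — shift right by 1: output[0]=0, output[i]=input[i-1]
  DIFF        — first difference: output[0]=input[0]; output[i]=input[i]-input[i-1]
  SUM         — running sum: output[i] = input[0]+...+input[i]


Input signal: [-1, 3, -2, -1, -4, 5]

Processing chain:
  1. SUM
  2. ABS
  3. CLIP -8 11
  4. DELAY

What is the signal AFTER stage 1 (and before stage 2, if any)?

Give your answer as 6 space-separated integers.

Input: [-1, 3, -2, -1, -4, 5]
Stage 1 (SUM): sum[0..0]=-1, sum[0..1]=2, sum[0..2]=0, sum[0..3]=-1, sum[0..4]=-5, sum[0..5]=0 -> [-1, 2, 0, -1, -5, 0]

Answer: -1 2 0 -1 -5 0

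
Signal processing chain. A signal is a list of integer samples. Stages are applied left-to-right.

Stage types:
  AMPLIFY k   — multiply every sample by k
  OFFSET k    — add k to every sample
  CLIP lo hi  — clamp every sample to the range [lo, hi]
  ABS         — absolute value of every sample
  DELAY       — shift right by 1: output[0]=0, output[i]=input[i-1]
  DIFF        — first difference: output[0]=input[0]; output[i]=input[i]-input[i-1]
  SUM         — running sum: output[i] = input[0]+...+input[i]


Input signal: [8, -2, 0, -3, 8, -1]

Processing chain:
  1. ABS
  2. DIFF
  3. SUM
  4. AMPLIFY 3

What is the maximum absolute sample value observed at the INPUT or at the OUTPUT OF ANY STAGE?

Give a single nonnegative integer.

Answer: 24

Derivation:
Input: [8, -2, 0, -3, 8, -1] (max |s|=8)
Stage 1 (ABS): |8|=8, |-2|=2, |0|=0, |-3|=3, |8|=8, |-1|=1 -> [8, 2, 0, 3, 8, 1] (max |s|=8)
Stage 2 (DIFF): s[0]=8, 2-8=-6, 0-2=-2, 3-0=3, 8-3=5, 1-8=-7 -> [8, -6, -2, 3, 5, -7] (max |s|=8)
Stage 3 (SUM): sum[0..0]=8, sum[0..1]=2, sum[0..2]=0, sum[0..3]=3, sum[0..4]=8, sum[0..5]=1 -> [8, 2, 0, 3, 8, 1] (max |s|=8)
Stage 4 (AMPLIFY 3): 8*3=24, 2*3=6, 0*3=0, 3*3=9, 8*3=24, 1*3=3 -> [24, 6, 0, 9, 24, 3] (max |s|=24)
Overall max amplitude: 24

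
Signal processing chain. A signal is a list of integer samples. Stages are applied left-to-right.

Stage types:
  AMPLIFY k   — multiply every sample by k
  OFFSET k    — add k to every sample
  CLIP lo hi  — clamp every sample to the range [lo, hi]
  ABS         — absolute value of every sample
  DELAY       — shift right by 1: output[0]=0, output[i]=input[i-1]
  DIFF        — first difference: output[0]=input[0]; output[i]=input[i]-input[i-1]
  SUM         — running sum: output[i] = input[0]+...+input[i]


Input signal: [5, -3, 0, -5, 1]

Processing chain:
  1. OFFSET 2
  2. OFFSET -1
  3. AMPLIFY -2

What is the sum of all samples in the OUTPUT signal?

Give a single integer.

Input: [5, -3, 0, -5, 1]
Stage 1 (OFFSET 2): 5+2=7, -3+2=-1, 0+2=2, -5+2=-3, 1+2=3 -> [7, -1, 2, -3, 3]
Stage 2 (OFFSET -1): 7+-1=6, -1+-1=-2, 2+-1=1, -3+-1=-4, 3+-1=2 -> [6, -2, 1, -4, 2]
Stage 3 (AMPLIFY -2): 6*-2=-12, -2*-2=4, 1*-2=-2, -4*-2=8, 2*-2=-4 -> [-12, 4, -2, 8, -4]
Output sum: -6

Answer: -6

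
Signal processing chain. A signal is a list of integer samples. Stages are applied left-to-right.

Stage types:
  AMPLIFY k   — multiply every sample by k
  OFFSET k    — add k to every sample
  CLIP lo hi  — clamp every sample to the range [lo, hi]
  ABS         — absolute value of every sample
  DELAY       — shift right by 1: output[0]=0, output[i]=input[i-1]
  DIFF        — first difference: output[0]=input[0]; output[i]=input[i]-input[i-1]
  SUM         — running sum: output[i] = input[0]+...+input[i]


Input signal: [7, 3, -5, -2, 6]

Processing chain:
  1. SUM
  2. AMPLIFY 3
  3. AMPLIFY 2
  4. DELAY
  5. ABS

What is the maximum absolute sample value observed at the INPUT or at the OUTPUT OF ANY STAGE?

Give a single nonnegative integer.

Answer: 60

Derivation:
Input: [7, 3, -5, -2, 6] (max |s|=7)
Stage 1 (SUM): sum[0..0]=7, sum[0..1]=10, sum[0..2]=5, sum[0..3]=3, sum[0..4]=9 -> [7, 10, 5, 3, 9] (max |s|=10)
Stage 2 (AMPLIFY 3): 7*3=21, 10*3=30, 5*3=15, 3*3=9, 9*3=27 -> [21, 30, 15, 9, 27] (max |s|=30)
Stage 3 (AMPLIFY 2): 21*2=42, 30*2=60, 15*2=30, 9*2=18, 27*2=54 -> [42, 60, 30, 18, 54] (max |s|=60)
Stage 4 (DELAY): [0, 42, 60, 30, 18] = [0, 42, 60, 30, 18] -> [0, 42, 60, 30, 18] (max |s|=60)
Stage 5 (ABS): |0|=0, |42|=42, |60|=60, |30|=30, |18|=18 -> [0, 42, 60, 30, 18] (max |s|=60)
Overall max amplitude: 60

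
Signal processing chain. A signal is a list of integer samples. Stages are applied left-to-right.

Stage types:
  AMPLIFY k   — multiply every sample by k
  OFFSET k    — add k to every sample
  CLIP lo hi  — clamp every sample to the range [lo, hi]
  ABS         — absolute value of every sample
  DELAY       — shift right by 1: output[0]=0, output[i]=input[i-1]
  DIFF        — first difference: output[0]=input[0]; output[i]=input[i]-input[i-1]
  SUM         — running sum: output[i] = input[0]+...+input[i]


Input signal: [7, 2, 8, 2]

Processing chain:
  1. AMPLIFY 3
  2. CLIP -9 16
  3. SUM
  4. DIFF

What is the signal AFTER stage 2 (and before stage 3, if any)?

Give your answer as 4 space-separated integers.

Input: [7, 2, 8, 2]
Stage 1 (AMPLIFY 3): 7*3=21, 2*3=6, 8*3=24, 2*3=6 -> [21, 6, 24, 6]
Stage 2 (CLIP -9 16): clip(21,-9,16)=16, clip(6,-9,16)=6, clip(24,-9,16)=16, clip(6,-9,16)=6 -> [16, 6, 16, 6]

Answer: 16 6 16 6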